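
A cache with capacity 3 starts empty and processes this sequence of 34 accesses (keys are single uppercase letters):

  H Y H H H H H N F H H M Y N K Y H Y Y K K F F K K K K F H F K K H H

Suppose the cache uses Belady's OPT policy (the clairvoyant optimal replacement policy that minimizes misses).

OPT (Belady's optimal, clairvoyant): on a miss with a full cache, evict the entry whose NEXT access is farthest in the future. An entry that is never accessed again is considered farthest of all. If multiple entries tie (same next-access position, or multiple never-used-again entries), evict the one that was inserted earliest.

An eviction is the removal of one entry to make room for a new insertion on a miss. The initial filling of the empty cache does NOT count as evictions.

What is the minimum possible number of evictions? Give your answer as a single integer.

Answer: 5

Derivation:
OPT (Belady) simulation (capacity=3):
  1. access H: MISS. Cache: [H]
  2. access Y: MISS. Cache: [H Y]
  3. access H: HIT. Next use of H: step 4. Cache: [H Y]
  4. access H: HIT. Next use of H: step 5. Cache: [H Y]
  5. access H: HIT. Next use of H: step 6. Cache: [H Y]
  6. access H: HIT. Next use of H: step 7. Cache: [H Y]
  7. access H: HIT. Next use of H: step 10. Cache: [H Y]
  8. access N: MISS. Cache: [H Y N]
  9. access F: MISS, evict N (next use: step 14). Cache: [H Y F]
  10. access H: HIT. Next use of H: step 11. Cache: [H Y F]
  11. access H: HIT. Next use of H: step 17. Cache: [H Y F]
  12. access M: MISS, evict F (next use: step 22). Cache: [H Y M]
  13. access Y: HIT. Next use of Y: step 16. Cache: [H Y M]
  14. access N: MISS, evict M (next use: never). Cache: [H Y N]
  15. access K: MISS, evict N (next use: never). Cache: [H Y K]
  16. access Y: HIT. Next use of Y: step 18. Cache: [H Y K]
  17. access H: HIT. Next use of H: step 29. Cache: [H Y K]
  18. access Y: HIT. Next use of Y: step 19. Cache: [H Y K]
  19. access Y: HIT. Next use of Y: never. Cache: [H Y K]
  20. access K: HIT. Next use of K: step 21. Cache: [H Y K]
  21. access K: HIT. Next use of K: step 24. Cache: [H Y K]
  22. access F: MISS, evict Y (next use: never). Cache: [H K F]
  23. access F: HIT. Next use of F: step 28. Cache: [H K F]
  24. access K: HIT. Next use of K: step 25. Cache: [H K F]
  25. access K: HIT. Next use of K: step 26. Cache: [H K F]
  26. access K: HIT. Next use of K: step 27. Cache: [H K F]
  27. access K: HIT. Next use of K: step 31. Cache: [H K F]
  28. access F: HIT. Next use of F: step 30. Cache: [H K F]
  29. access H: HIT. Next use of H: step 33. Cache: [H K F]
  30. access F: HIT. Next use of F: never. Cache: [H K F]
  31. access K: HIT. Next use of K: step 32. Cache: [H K F]
  32. access K: HIT. Next use of K: never. Cache: [H K F]
  33. access H: HIT. Next use of H: step 34. Cache: [H K F]
  34. access H: HIT. Next use of H: never. Cache: [H K F]
Total: 26 hits, 8 misses, 5 evictions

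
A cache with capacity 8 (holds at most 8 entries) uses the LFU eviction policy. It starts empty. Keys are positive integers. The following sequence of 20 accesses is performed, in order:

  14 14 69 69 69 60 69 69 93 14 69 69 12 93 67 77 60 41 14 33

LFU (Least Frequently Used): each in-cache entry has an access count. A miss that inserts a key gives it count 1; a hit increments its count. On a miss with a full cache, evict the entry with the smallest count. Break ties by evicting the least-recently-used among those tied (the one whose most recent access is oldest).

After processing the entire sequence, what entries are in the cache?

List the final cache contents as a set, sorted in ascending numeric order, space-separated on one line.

Answer: 14 33 41 60 67 69 77 93

Derivation:
LFU simulation (capacity=8):
  1. access 14: MISS. Cache: [14(c=1)]
  2. access 14: HIT, count now 2. Cache: [14(c=2)]
  3. access 69: MISS. Cache: [69(c=1) 14(c=2)]
  4. access 69: HIT, count now 2. Cache: [14(c=2) 69(c=2)]
  5. access 69: HIT, count now 3. Cache: [14(c=2) 69(c=3)]
  6. access 60: MISS. Cache: [60(c=1) 14(c=2) 69(c=3)]
  7. access 69: HIT, count now 4. Cache: [60(c=1) 14(c=2) 69(c=4)]
  8. access 69: HIT, count now 5. Cache: [60(c=1) 14(c=2) 69(c=5)]
  9. access 93: MISS. Cache: [60(c=1) 93(c=1) 14(c=2) 69(c=5)]
  10. access 14: HIT, count now 3. Cache: [60(c=1) 93(c=1) 14(c=3) 69(c=5)]
  11. access 69: HIT, count now 6. Cache: [60(c=1) 93(c=1) 14(c=3) 69(c=6)]
  12. access 69: HIT, count now 7. Cache: [60(c=1) 93(c=1) 14(c=3) 69(c=7)]
  13. access 12: MISS. Cache: [60(c=1) 93(c=1) 12(c=1) 14(c=3) 69(c=7)]
  14. access 93: HIT, count now 2. Cache: [60(c=1) 12(c=1) 93(c=2) 14(c=3) 69(c=7)]
  15. access 67: MISS. Cache: [60(c=1) 12(c=1) 67(c=1) 93(c=2) 14(c=3) 69(c=7)]
  16. access 77: MISS. Cache: [60(c=1) 12(c=1) 67(c=1) 77(c=1) 93(c=2) 14(c=3) 69(c=7)]
  17. access 60: HIT, count now 2. Cache: [12(c=1) 67(c=1) 77(c=1) 93(c=2) 60(c=2) 14(c=3) 69(c=7)]
  18. access 41: MISS. Cache: [12(c=1) 67(c=1) 77(c=1) 41(c=1) 93(c=2) 60(c=2) 14(c=3) 69(c=7)]
  19. access 14: HIT, count now 4. Cache: [12(c=1) 67(c=1) 77(c=1) 41(c=1) 93(c=2) 60(c=2) 14(c=4) 69(c=7)]
  20. access 33: MISS, evict 12(c=1). Cache: [67(c=1) 77(c=1) 41(c=1) 33(c=1) 93(c=2) 60(c=2) 14(c=4) 69(c=7)]
Total: 11 hits, 9 misses, 1 evictions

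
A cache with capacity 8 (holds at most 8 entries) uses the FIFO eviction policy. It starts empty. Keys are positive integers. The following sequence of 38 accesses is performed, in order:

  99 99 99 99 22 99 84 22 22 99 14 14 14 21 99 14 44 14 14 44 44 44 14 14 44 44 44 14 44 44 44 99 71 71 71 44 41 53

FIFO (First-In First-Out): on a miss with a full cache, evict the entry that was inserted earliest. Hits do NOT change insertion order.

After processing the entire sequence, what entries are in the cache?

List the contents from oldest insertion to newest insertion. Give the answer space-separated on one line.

FIFO simulation (capacity=8):
  1. access 99: MISS. Cache (old->new): [99]
  2. access 99: HIT. Cache (old->new): [99]
  3. access 99: HIT. Cache (old->new): [99]
  4. access 99: HIT. Cache (old->new): [99]
  5. access 22: MISS. Cache (old->new): [99 22]
  6. access 99: HIT. Cache (old->new): [99 22]
  7. access 84: MISS. Cache (old->new): [99 22 84]
  8. access 22: HIT. Cache (old->new): [99 22 84]
  9. access 22: HIT. Cache (old->new): [99 22 84]
  10. access 99: HIT. Cache (old->new): [99 22 84]
  11. access 14: MISS. Cache (old->new): [99 22 84 14]
  12. access 14: HIT. Cache (old->new): [99 22 84 14]
  13. access 14: HIT. Cache (old->new): [99 22 84 14]
  14. access 21: MISS. Cache (old->new): [99 22 84 14 21]
  15. access 99: HIT. Cache (old->new): [99 22 84 14 21]
  16. access 14: HIT. Cache (old->new): [99 22 84 14 21]
  17. access 44: MISS. Cache (old->new): [99 22 84 14 21 44]
  18. access 14: HIT. Cache (old->new): [99 22 84 14 21 44]
  19. access 14: HIT. Cache (old->new): [99 22 84 14 21 44]
  20. access 44: HIT. Cache (old->new): [99 22 84 14 21 44]
  21. access 44: HIT. Cache (old->new): [99 22 84 14 21 44]
  22. access 44: HIT. Cache (old->new): [99 22 84 14 21 44]
  23. access 14: HIT. Cache (old->new): [99 22 84 14 21 44]
  24. access 14: HIT. Cache (old->new): [99 22 84 14 21 44]
  25. access 44: HIT. Cache (old->new): [99 22 84 14 21 44]
  26. access 44: HIT. Cache (old->new): [99 22 84 14 21 44]
  27. access 44: HIT. Cache (old->new): [99 22 84 14 21 44]
  28. access 14: HIT. Cache (old->new): [99 22 84 14 21 44]
  29. access 44: HIT. Cache (old->new): [99 22 84 14 21 44]
  30. access 44: HIT. Cache (old->new): [99 22 84 14 21 44]
  31. access 44: HIT. Cache (old->new): [99 22 84 14 21 44]
  32. access 99: HIT. Cache (old->new): [99 22 84 14 21 44]
  33. access 71: MISS. Cache (old->new): [99 22 84 14 21 44 71]
  34. access 71: HIT. Cache (old->new): [99 22 84 14 21 44 71]
  35. access 71: HIT. Cache (old->new): [99 22 84 14 21 44 71]
  36. access 44: HIT. Cache (old->new): [99 22 84 14 21 44 71]
  37. access 41: MISS. Cache (old->new): [99 22 84 14 21 44 71 41]
  38. access 53: MISS, evict 99. Cache (old->new): [22 84 14 21 44 71 41 53]
Total: 29 hits, 9 misses, 1 evictions

Answer: 22 84 14 21 44 71 41 53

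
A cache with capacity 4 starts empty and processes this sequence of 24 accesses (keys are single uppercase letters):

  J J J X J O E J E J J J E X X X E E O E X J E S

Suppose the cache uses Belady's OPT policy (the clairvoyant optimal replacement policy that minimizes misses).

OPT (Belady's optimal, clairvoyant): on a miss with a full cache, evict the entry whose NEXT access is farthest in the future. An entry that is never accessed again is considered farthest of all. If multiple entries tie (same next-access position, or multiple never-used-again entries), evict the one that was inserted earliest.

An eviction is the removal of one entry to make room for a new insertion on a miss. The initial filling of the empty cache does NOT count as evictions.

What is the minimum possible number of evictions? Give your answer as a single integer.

Answer: 1

Derivation:
OPT (Belady) simulation (capacity=4):
  1. access J: MISS. Cache: [J]
  2. access J: HIT. Next use of J: step 3. Cache: [J]
  3. access J: HIT. Next use of J: step 5. Cache: [J]
  4. access X: MISS. Cache: [J X]
  5. access J: HIT. Next use of J: step 8. Cache: [J X]
  6. access O: MISS. Cache: [J X O]
  7. access E: MISS. Cache: [J X O E]
  8. access J: HIT. Next use of J: step 10. Cache: [J X O E]
  9. access E: HIT. Next use of E: step 13. Cache: [J X O E]
  10. access J: HIT. Next use of J: step 11. Cache: [J X O E]
  11. access J: HIT. Next use of J: step 12. Cache: [J X O E]
  12. access J: HIT. Next use of J: step 22. Cache: [J X O E]
  13. access E: HIT. Next use of E: step 17. Cache: [J X O E]
  14. access X: HIT. Next use of X: step 15. Cache: [J X O E]
  15. access X: HIT. Next use of X: step 16. Cache: [J X O E]
  16. access X: HIT. Next use of X: step 21. Cache: [J X O E]
  17. access E: HIT. Next use of E: step 18. Cache: [J X O E]
  18. access E: HIT. Next use of E: step 20. Cache: [J X O E]
  19. access O: HIT. Next use of O: never. Cache: [J X O E]
  20. access E: HIT. Next use of E: step 23. Cache: [J X O E]
  21. access X: HIT. Next use of X: never. Cache: [J X O E]
  22. access J: HIT. Next use of J: never. Cache: [J X O E]
  23. access E: HIT. Next use of E: never. Cache: [J X O E]
  24. access S: MISS, evict J (next use: never). Cache: [X O E S]
Total: 19 hits, 5 misses, 1 evictions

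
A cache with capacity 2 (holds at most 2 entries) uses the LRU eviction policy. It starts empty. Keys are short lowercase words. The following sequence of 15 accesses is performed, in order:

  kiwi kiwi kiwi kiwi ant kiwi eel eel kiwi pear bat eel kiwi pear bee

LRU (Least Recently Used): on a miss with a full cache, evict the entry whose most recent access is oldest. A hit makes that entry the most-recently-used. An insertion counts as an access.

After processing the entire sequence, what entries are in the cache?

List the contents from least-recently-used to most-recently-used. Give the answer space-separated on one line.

Answer: pear bee

Derivation:
LRU simulation (capacity=2):
  1. access kiwi: MISS. Cache (LRU->MRU): [kiwi]
  2. access kiwi: HIT. Cache (LRU->MRU): [kiwi]
  3. access kiwi: HIT. Cache (LRU->MRU): [kiwi]
  4. access kiwi: HIT. Cache (LRU->MRU): [kiwi]
  5. access ant: MISS. Cache (LRU->MRU): [kiwi ant]
  6. access kiwi: HIT. Cache (LRU->MRU): [ant kiwi]
  7. access eel: MISS, evict ant. Cache (LRU->MRU): [kiwi eel]
  8. access eel: HIT. Cache (LRU->MRU): [kiwi eel]
  9. access kiwi: HIT. Cache (LRU->MRU): [eel kiwi]
  10. access pear: MISS, evict eel. Cache (LRU->MRU): [kiwi pear]
  11. access bat: MISS, evict kiwi. Cache (LRU->MRU): [pear bat]
  12. access eel: MISS, evict pear. Cache (LRU->MRU): [bat eel]
  13. access kiwi: MISS, evict bat. Cache (LRU->MRU): [eel kiwi]
  14. access pear: MISS, evict eel. Cache (LRU->MRU): [kiwi pear]
  15. access bee: MISS, evict kiwi. Cache (LRU->MRU): [pear bee]
Total: 6 hits, 9 misses, 7 evictions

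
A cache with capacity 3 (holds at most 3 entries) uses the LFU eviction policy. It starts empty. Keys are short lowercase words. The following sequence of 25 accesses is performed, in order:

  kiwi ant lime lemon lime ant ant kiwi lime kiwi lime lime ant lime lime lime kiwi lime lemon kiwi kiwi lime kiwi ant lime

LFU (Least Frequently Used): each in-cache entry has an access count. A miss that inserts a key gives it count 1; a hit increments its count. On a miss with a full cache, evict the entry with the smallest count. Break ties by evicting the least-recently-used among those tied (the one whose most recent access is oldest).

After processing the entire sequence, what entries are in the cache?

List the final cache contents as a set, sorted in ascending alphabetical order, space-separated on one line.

Answer: ant kiwi lime

Derivation:
LFU simulation (capacity=3):
  1. access kiwi: MISS. Cache: [kiwi(c=1)]
  2. access ant: MISS. Cache: [kiwi(c=1) ant(c=1)]
  3. access lime: MISS. Cache: [kiwi(c=1) ant(c=1) lime(c=1)]
  4. access lemon: MISS, evict kiwi(c=1). Cache: [ant(c=1) lime(c=1) lemon(c=1)]
  5. access lime: HIT, count now 2. Cache: [ant(c=1) lemon(c=1) lime(c=2)]
  6. access ant: HIT, count now 2. Cache: [lemon(c=1) lime(c=2) ant(c=2)]
  7. access ant: HIT, count now 3. Cache: [lemon(c=1) lime(c=2) ant(c=3)]
  8. access kiwi: MISS, evict lemon(c=1). Cache: [kiwi(c=1) lime(c=2) ant(c=3)]
  9. access lime: HIT, count now 3. Cache: [kiwi(c=1) ant(c=3) lime(c=3)]
  10. access kiwi: HIT, count now 2. Cache: [kiwi(c=2) ant(c=3) lime(c=3)]
  11. access lime: HIT, count now 4. Cache: [kiwi(c=2) ant(c=3) lime(c=4)]
  12. access lime: HIT, count now 5. Cache: [kiwi(c=2) ant(c=3) lime(c=5)]
  13. access ant: HIT, count now 4. Cache: [kiwi(c=2) ant(c=4) lime(c=5)]
  14. access lime: HIT, count now 6. Cache: [kiwi(c=2) ant(c=4) lime(c=6)]
  15. access lime: HIT, count now 7. Cache: [kiwi(c=2) ant(c=4) lime(c=7)]
  16. access lime: HIT, count now 8. Cache: [kiwi(c=2) ant(c=4) lime(c=8)]
  17. access kiwi: HIT, count now 3. Cache: [kiwi(c=3) ant(c=4) lime(c=8)]
  18. access lime: HIT, count now 9. Cache: [kiwi(c=3) ant(c=4) lime(c=9)]
  19. access lemon: MISS, evict kiwi(c=3). Cache: [lemon(c=1) ant(c=4) lime(c=9)]
  20. access kiwi: MISS, evict lemon(c=1). Cache: [kiwi(c=1) ant(c=4) lime(c=9)]
  21. access kiwi: HIT, count now 2. Cache: [kiwi(c=2) ant(c=4) lime(c=9)]
  22. access lime: HIT, count now 10. Cache: [kiwi(c=2) ant(c=4) lime(c=10)]
  23. access kiwi: HIT, count now 3. Cache: [kiwi(c=3) ant(c=4) lime(c=10)]
  24. access ant: HIT, count now 5. Cache: [kiwi(c=3) ant(c=5) lime(c=10)]
  25. access lime: HIT, count now 11. Cache: [kiwi(c=3) ant(c=5) lime(c=11)]
Total: 18 hits, 7 misses, 4 evictions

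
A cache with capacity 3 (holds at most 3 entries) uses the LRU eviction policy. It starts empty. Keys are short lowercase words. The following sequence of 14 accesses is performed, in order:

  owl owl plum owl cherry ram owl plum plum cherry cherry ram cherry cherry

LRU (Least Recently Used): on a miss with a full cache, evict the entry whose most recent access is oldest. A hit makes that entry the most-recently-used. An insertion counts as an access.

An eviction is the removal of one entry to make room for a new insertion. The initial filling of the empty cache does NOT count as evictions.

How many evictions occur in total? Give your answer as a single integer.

LRU simulation (capacity=3):
  1. access owl: MISS. Cache (LRU->MRU): [owl]
  2. access owl: HIT. Cache (LRU->MRU): [owl]
  3. access plum: MISS. Cache (LRU->MRU): [owl plum]
  4. access owl: HIT. Cache (LRU->MRU): [plum owl]
  5. access cherry: MISS. Cache (LRU->MRU): [plum owl cherry]
  6. access ram: MISS, evict plum. Cache (LRU->MRU): [owl cherry ram]
  7. access owl: HIT. Cache (LRU->MRU): [cherry ram owl]
  8. access plum: MISS, evict cherry. Cache (LRU->MRU): [ram owl plum]
  9. access plum: HIT. Cache (LRU->MRU): [ram owl plum]
  10. access cherry: MISS, evict ram. Cache (LRU->MRU): [owl plum cherry]
  11. access cherry: HIT. Cache (LRU->MRU): [owl plum cherry]
  12. access ram: MISS, evict owl. Cache (LRU->MRU): [plum cherry ram]
  13. access cherry: HIT. Cache (LRU->MRU): [plum ram cherry]
  14. access cherry: HIT. Cache (LRU->MRU): [plum ram cherry]
Total: 7 hits, 7 misses, 4 evictions

Answer: 4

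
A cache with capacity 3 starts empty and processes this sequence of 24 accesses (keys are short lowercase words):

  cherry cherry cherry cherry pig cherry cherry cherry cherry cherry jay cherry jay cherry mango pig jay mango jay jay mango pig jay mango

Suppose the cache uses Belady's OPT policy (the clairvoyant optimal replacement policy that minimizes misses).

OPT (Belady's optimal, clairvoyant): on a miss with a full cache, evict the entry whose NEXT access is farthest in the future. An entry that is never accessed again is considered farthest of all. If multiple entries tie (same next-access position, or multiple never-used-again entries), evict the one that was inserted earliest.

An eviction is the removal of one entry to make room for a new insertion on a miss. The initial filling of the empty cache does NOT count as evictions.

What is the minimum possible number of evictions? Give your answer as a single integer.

Answer: 1

Derivation:
OPT (Belady) simulation (capacity=3):
  1. access cherry: MISS. Cache: [cherry]
  2. access cherry: HIT. Next use of cherry: step 3. Cache: [cherry]
  3. access cherry: HIT. Next use of cherry: step 4. Cache: [cherry]
  4. access cherry: HIT. Next use of cherry: step 6. Cache: [cherry]
  5. access pig: MISS. Cache: [cherry pig]
  6. access cherry: HIT. Next use of cherry: step 7. Cache: [cherry pig]
  7. access cherry: HIT. Next use of cherry: step 8. Cache: [cherry pig]
  8. access cherry: HIT. Next use of cherry: step 9. Cache: [cherry pig]
  9. access cherry: HIT. Next use of cherry: step 10. Cache: [cherry pig]
  10. access cherry: HIT. Next use of cherry: step 12. Cache: [cherry pig]
  11. access jay: MISS. Cache: [cherry pig jay]
  12. access cherry: HIT. Next use of cherry: step 14. Cache: [cherry pig jay]
  13. access jay: HIT. Next use of jay: step 17. Cache: [cherry pig jay]
  14. access cherry: HIT. Next use of cherry: never. Cache: [cherry pig jay]
  15. access mango: MISS, evict cherry (next use: never). Cache: [pig jay mango]
  16. access pig: HIT. Next use of pig: step 22. Cache: [pig jay mango]
  17. access jay: HIT. Next use of jay: step 19. Cache: [pig jay mango]
  18. access mango: HIT. Next use of mango: step 21. Cache: [pig jay mango]
  19. access jay: HIT. Next use of jay: step 20. Cache: [pig jay mango]
  20. access jay: HIT. Next use of jay: step 23. Cache: [pig jay mango]
  21. access mango: HIT. Next use of mango: step 24. Cache: [pig jay mango]
  22. access pig: HIT. Next use of pig: never. Cache: [pig jay mango]
  23. access jay: HIT. Next use of jay: never. Cache: [pig jay mango]
  24. access mango: HIT. Next use of mango: never. Cache: [pig jay mango]
Total: 20 hits, 4 misses, 1 evictions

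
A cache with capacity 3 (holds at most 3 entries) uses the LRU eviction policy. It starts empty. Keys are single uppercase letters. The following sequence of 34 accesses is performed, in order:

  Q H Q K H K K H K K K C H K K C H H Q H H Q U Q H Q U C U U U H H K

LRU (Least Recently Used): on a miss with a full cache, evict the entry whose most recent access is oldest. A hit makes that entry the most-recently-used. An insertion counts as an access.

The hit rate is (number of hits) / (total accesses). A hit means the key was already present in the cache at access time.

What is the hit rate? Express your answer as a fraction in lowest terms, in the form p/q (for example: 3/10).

LRU simulation (capacity=3):
  1. access Q: MISS. Cache (LRU->MRU): [Q]
  2. access H: MISS. Cache (LRU->MRU): [Q H]
  3. access Q: HIT. Cache (LRU->MRU): [H Q]
  4. access K: MISS. Cache (LRU->MRU): [H Q K]
  5. access H: HIT. Cache (LRU->MRU): [Q K H]
  6. access K: HIT. Cache (LRU->MRU): [Q H K]
  7. access K: HIT. Cache (LRU->MRU): [Q H K]
  8. access H: HIT. Cache (LRU->MRU): [Q K H]
  9. access K: HIT. Cache (LRU->MRU): [Q H K]
  10. access K: HIT. Cache (LRU->MRU): [Q H K]
  11. access K: HIT. Cache (LRU->MRU): [Q H K]
  12. access C: MISS, evict Q. Cache (LRU->MRU): [H K C]
  13. access H: HIT. Cache (LRU->MRU): [K C H]
  14. access K: HIT. Cache (LRU->MRU): [C H K]
  15. access K: HIT. Cache (LRU->MRU): [C H K]
  16. access C: HIT. Cache (LRU->MRU): [H K C]
  17. access H: HIT. Cache (LRU->MRU): [K C H]
  18. access H: HIT. Cache (LRU->MRU): [K C H]
  19. access Q: MISS, evict K. Cache (LRU->MRU): [C H Q]
  20. access H: HIT. Cache (LRU->MRU): [C Q H]
  21. access H: HIT. Cache (LRU->MRU): [C Q H]
  22. access Q: HIT. Cache (LRU->MRU): [C H Q]
  23. access U: MISS, evict C. Cache (LRU->MRU): [H Q U]
  24. access Q: HIT. Cache (LRU->MRU): [H U Q]
  25. access H: HIT. Cache (LRU->MRU): [U Q H]
  26. access Q: HIT. Cache (LRU->MRU): [U H Q]
  27. access U: HIT. Cache (LRU->MRU): [H Q U]
  28. access C: MISS, evict H. Cache (LRU->MRU): [Q U C]
  29. access U: HIT. Cache (LRU->MRU): [Q C U]
  30. access U: HIT. Cache (LRU->MRU): [Q C U]
  31. access U: HIT. Cache (LRU->MRU): [Q C U]
  32. access H: MISS, evict Q. Cache (LRU->MRU): [C U H]
  33. access H: HIT. Cache (LRU->MRU): [C U H]
  34. access K: MISS, evict C. Cache (LRU->MRU): [U H K]
Total: 25 hits, 9 misses, 6 evictions

Hit rate = 25/34

Answer: 25/34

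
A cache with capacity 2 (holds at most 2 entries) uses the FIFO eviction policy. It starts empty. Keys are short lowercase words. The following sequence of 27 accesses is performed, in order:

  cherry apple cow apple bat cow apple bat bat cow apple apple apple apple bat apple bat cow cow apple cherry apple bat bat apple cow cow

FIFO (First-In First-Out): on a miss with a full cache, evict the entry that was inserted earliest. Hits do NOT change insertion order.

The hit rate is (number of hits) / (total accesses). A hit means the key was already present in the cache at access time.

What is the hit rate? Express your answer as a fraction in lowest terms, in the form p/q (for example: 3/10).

Answer: 14/27

Derivation:
FIFO simulation (capacity=2):
  1. access cherry: MISS. Cache (old->new): [cherry]
  2. access apple: MISS. Cache (old->new): [cherry apple]
  3. access cow: MISS, evict cherry. Cache (old->new): [apple cow]
  4. access apple: HIT. Cache (old->new): [apple cow]
  5. access bat: MISS, evict apple. Cache (old->new): [cow bat]
  6. access cow: HIT. Cache (old->new): [cow bat]
  7. access apple: MISS, evict cow. Cache (old->new): [bat apple]
  8. access bat: HIT. Cache (old->new): [bat apple]
  9. access bat: HIT. Cache (old->new): [bat apple]
  10. access cow: MISS, evict bat. Cache (old->new): [apple cow]
  11. access apple: HIT. Cache (old->new): [apple cow]
  12. access apple: HIT. Cache (old->new): [apple cow]
  13. access apple: HIT. Cache (old->new): [apple cow]
  14. access apple: HIT. Cache (old->new): [apple cow]
  15. access bat: MISS, evict apple. Cache (old->new): [cow bat]
  16. access apple: MISS, evict cow. Cache (old->new): [bat apple]
  17. access bat: HIT. Cache (old->new): [bat apple]
  18. access cow: MISS, evict bat. Cache (old->new): [apple cow]
  19. access cow: HIT. Cache (old->new): [apple cow]
  20. access apple: HIT. Cache (old->new): [apple cow]
  21. access cherry: MISS, evict apple. Cache (old->new): [cow cherry]
  22. access apple: MISS, evict cow. Cache (old->new): [cherry apple]
  23. access bat: MISS, evict cherry. Cache (old->new): [apple bat]
  24. access bat: HIT. Cache (old->new): [apple bat]
  25. access apple: HIT. Cache (old->new): [apple bat]
  26. access cow: MISS, evict apple. Cache (old->new): [bat cow]
  27. access cow: HIT. Cache (old->new): [bat cow]
Total: 14 hits, 13 misses, 11 evictions

Hit rate = 14/27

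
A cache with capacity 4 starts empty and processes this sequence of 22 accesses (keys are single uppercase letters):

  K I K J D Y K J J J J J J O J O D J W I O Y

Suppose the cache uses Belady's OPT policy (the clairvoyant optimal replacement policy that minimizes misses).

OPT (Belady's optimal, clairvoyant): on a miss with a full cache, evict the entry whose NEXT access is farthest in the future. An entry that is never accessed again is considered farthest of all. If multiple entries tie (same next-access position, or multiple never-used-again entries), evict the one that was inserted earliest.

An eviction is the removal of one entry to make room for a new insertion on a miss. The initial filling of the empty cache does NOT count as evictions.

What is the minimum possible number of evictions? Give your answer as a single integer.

OPT (Belady) simulation (capacity=4):
  1. access K: MISS. Cache: [K]
  2. access I: MISS. Cache: [K I]
  3. access K: HIT. Next use of K: step 7. Cache: [K I]
  4. access J: MISS. Cache: [K I J]
  5. access D: MISS. Cache: [K I J D]
  6. access Y: MISS, evict I (next use: step 20). Cache: [K J D Y]
  7. access K: HIT. Next use of K: never. Cache: [K J D Y]
  8. access J: HIT. Next use of J: step 9. Cache: [K J D Y]
  9. access J: HIT. Next use of J: step 10. Cache: [K J D Y]
  10. access J: HIT. Next use of J: step 11. Cache: [K J D Y]
  11. access J: HIT. Next use of J: step 12. Cache: [K J D Y]
  12. access J: HIT. Next use of J: step 13. Cache: [K J D Y]
  13. access J: HIT. Next use of J: step 15. Cache: [K J D Y]
  14. access O: MISS, evict K (next use: never). Cache: [J D Y O]
  15. access J: HIT. Next use of J: step 18. Cache: [J D Y O]
  16. access O: HIT. Next use of O: step 21. Cache: [J D Y O]
  17. access D: HIT. Next use of D: never. Cache: [J D Y O]
  18. access J: HIT. Next use of J: never. Cache: [J D Y O]
  19. access W: MISS, evict J (next use: never). Cache: [D Y O W]
  20. access I: MISS, evict D (next use: never). Cache: [Y O W I]
  21. access O: HIT. Next use of O: never. Cache: [Y O W I]
  22. access Y: HIT. Next use of Y: never. Cache: [Y O W I]
Total: 14 hits, 8 misses, 4 evictions

Answer: 4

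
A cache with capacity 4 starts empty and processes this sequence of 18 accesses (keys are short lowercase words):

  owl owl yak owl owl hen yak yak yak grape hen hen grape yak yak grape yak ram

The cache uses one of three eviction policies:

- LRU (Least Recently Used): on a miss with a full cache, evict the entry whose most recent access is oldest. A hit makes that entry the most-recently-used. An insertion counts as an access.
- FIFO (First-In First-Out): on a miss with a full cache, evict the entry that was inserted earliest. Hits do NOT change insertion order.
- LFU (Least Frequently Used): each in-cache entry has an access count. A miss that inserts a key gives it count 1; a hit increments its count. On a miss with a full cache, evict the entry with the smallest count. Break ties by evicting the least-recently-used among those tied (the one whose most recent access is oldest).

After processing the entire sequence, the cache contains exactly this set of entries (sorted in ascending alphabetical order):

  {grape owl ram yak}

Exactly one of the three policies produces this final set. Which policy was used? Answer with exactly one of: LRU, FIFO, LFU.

Answer: LFU

Derivation:
Simulating under each policy and comparing final sets:
  LRU: final set = {grape hen ram yak} -> differs
  FIFO: final set = {grape hen ram yak} -> differs
  LFU: final set = {grape owl ram yak} -> MATCHES target
Only LFU produces the target set.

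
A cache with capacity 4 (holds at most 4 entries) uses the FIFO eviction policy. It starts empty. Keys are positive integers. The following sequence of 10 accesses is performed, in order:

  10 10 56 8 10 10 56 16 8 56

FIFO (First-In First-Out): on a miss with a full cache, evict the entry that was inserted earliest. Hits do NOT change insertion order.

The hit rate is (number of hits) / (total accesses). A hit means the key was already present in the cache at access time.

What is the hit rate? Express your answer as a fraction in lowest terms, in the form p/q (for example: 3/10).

FIFO simulation (capacity=4):
  1. access 10: MISS. Cache (old->new): [10]
  2. access 10: HIT. Cache (old->new): [10]
  3. access 56: MISS. Cache (old->new): [10 56]
  4. access 8: MISS. Cache (old->new): [10 56 8]
  5. access 10: HIT. Cache (old->new): [10 56 8]
  6. access 10: HIT. Cache (old->new): [10 56 8]
  7. access 56: HIT. Cache (old->new): [10 56 8]
  8. access 16: MISS. Cache (old->new): [10 56 8 16]
  9. access 8: HIT. Cache (old->new): [10 56 8 16]
  10. access 56: HIT. Cache (old->new): [10 56 8 16]
Total: 6 hits, 4 misses, 0 evictions

Hit rate = 6/10 = 3/5

Answer: 3/5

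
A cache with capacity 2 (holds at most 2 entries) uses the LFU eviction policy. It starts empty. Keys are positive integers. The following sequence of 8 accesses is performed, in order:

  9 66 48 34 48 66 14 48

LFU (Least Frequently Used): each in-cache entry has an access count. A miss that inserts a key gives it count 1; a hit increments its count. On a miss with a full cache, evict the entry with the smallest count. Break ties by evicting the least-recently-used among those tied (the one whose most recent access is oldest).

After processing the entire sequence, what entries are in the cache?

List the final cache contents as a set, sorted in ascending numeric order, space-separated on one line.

LFU simulation (capacity=2):
  1. access 9: MISS. Cache: [9(c=1)]
  2. access 66: MISS. Cache: [9(c=1) 66(c=1)]
  3. access 48: MISS, evict 9(c=1). Cache: [66(c=1) 48(c=1)]
  4. access 34: MISS, evict 66(c=1). Cache: [48(c=1) 34(c=1)]
  5. access 48: HIT, count now 2. Cache: [34(c=1) 48(c=2)]
  6. access 66: MISS, evict 34(c=1). Cache: [66(c=1) 48(c=2)]
  7. access 14: MISS, evict 66(c=1). Cache: [14(c=1) 48(c=2)]
  8. access 48: HIT, count now 3. Cache: [14(c=1) 48(c=3)]
Total: 2 hits, 6 misses, 4 evictions

Answer: 14 48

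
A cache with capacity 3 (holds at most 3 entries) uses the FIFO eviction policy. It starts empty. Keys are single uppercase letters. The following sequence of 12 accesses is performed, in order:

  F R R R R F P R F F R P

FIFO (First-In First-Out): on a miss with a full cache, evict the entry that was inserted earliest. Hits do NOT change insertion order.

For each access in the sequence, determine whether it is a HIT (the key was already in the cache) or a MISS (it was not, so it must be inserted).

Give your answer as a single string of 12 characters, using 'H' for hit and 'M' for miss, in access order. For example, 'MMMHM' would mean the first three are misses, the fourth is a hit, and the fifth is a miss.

Answer: MMHHHHMHHHHH

Derivation:
FIFO simulation (capacity=3):
  1. access F: MISS. Cache (old->new): [F]
  2. access R: MISS. Cache (old->new): [F R]
  3. access R: HIT. Cache (old->new): [F R]
  4. access R: HIT. Cache (old->new): [F R]
  5. access R: HIT. Cache (old->new): [F R]
  6. access F: HIT. Cache (old->new): [F R]
  7. access P: MISS. Cache (old->new): [F R P]
  8. access R: HIT. Cache (old->new): [F R P]
  9. access F: HIT. Cache (old->new): [F R P]
  10. access F: HIT. Cache (old->new): [F R P]
  11. access R: HIT. Cache (old->new): [F R P]
  12. access P: HIT. Cache (old->new): [F R P]
Total: 9 hits, 3 misses, 0 evictions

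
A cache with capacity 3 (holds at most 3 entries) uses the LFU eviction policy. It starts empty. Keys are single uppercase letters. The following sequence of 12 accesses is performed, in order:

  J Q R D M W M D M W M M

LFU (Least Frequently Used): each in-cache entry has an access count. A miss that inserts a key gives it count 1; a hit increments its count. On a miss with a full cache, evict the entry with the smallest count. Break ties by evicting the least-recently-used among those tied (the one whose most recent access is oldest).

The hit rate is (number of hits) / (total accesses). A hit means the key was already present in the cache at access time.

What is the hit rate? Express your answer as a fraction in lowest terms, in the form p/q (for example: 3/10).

Answer: 1/2

Derivation:
LFU simulation (capacity=3):
  1. access J: MISS. Cache: [J(c=1)]
  2. access Q: MISS. Cache: [J(c=1) Q(c=1)]
  3. access R: MISS. Cache: [J(c=1) Q(c=1) R(c=1)]
  4. access D: MISS, evict J(c=1). Cache: [Q(c=1) R(c=1) D(c=1)]
  5. access M: MISS, evict Q(c=1). Cache: [R(c=1) D(c=1) M(c=1)]
  6. access W: MISS, evict R(c=1). Cache: [D(c=1) M(c=1) W(c=1)]
  7. access M: HIT, count now 2. Cache: [D(c=1) W(c=1) M(c=2)]
  8. access D: HIT, count now 2. Cache: [W(c=1) M(c=2) D(c=2)]
  9. access M: HIT, count now 3. Cache: [W(c=1) D(c=2) M(c=3)]
  10. access W: HIT, count now 2. Cache: [D(c=2) W(c=2) M(c=3)]
  11. access M: HIT, count now 4. Cache: [D(c=2) W(c=2) M(c=4)]
  12. access M: HIT, count now 5. Cache: [D(c=2) W(c=2) M(c=5)]
Total: 6 hits, 6 misses, 3 evictions

Hit rate = 6/12 = 1/2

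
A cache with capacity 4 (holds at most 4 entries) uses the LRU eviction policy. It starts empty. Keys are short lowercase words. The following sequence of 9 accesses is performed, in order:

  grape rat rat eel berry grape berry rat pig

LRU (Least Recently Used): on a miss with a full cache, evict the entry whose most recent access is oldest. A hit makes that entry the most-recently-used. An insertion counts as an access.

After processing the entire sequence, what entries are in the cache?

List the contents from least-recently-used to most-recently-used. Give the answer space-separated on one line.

Answer: grape berry rat pig

Derivation:
LRU simulation (capacity=4):
  1. access grape: MISS. Cache (LRU->MRU): [grape]
  2. access rat: MISS. Cache (LRU->MRU): [grape rat]
  3. access rat: HIT. Cache (LRU->MRU): [grape rat]
  4. access eel: MISS. Cache (LRU->MRU): [grape rat eel]
  5. access berry: MISS. Cache (LRU->MRU): [grape rat eel berry]
  6. access grape: HIT. Cache (LRU->MRU): [rat eel berry grape]
  7. access berry: HIT. Cache (LRU->MRU): [rat eel grape berry]
  8. access rat: HIT. Cache (LRU->MRU): [eel grape berry rat]
  9. access pig: MISS, evict eel. Cache (LRU->MRU): [grape berry rat pig]
Total: 4 hits, 5 misses, 1 evictions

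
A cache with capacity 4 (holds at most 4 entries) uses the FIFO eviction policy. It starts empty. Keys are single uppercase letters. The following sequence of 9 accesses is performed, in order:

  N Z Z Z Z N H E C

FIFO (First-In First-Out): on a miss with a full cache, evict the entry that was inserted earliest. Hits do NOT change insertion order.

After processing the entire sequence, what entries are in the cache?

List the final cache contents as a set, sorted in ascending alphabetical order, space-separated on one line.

Answer: C E H Z

Derivation:
FIFO simulation (capacity=4):
  1. access N: MISS. Cache (old->new): [N]
  2. access Z: MISS. Cache (old->new): [N Z]
  3. access Z: HIT. Cache (old->new): [N Z]
  4. access Z: HIT. Cache (old->new): [N Z]
  5. access Z: HIT. Cache (old->new): [N Z]
  6. access N: HIT. Cache (old->new): [N Z]
  7. access H: MISS. Cache (old->new): [N Z H]
  8. access E: MISS. Cache (old->new): [N Z H E]
  9. access C: MISS, evict N. Cache (old->new): [Z H E C]
Total: 4 hits, 5 misses, 1 evictions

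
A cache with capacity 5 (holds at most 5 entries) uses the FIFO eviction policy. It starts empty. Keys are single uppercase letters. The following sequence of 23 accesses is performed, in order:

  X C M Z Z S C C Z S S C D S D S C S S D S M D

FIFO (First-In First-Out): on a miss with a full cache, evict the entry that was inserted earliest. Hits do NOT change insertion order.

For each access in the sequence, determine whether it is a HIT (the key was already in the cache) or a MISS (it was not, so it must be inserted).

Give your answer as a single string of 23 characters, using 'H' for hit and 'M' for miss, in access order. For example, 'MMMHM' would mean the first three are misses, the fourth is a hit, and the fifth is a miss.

FIFO simulation (capacity=5):
  1. access X: MISS. Cache (old->new): [X]
  2. access C: MISS. Cache (old->new): [X C]
  3. access M: MISS. Cache (old->new): [X C M]
  4. access Z: MISS. Cache (old->new): [X C M Z]
  5. access Z: HIT. Cache (old->new): [X C M Z]
  6. access S: MISS. Cache (old->new): [X C M Z S]
  7. access C: HIT. Cache (old->new): [X C M Z S]
  8. access C: HIT. Cache (old->new): [X C M Z S]
  9. access Z: HIT. Cache (old->new): [X C M Z S]
  10. access S: HIT. Cache (old->new): [X C M Z S]
  11. access S: HIT. Cache (old->new): [X C M Z S]
  12. access C: HIT. Cache (old->new): [X C M Z S]
  13. access D: MISS, evict X. Cache (old->new): [C M Z S D]
  14. access S: HIT. Cache (old->new): [C M Z S D]
  15. access D: HIT. Cache (old->new): [C M Z S D]
  16. access S: HIT. Cache (old->new): [C M Z S D]
  17. access C: HIT. Cache (old->new): [C M Z S D]
  18. access S: HIT. Cache (old->new): [C M Z S D]
  19. access S: HIT. Cache (old->new): [C M Z S D]
  20. access D: HIT. Cache (old->new): [C M Z S D]
  21. access S: HIT. Cache (old->new): [C M Z S D]
  22. access M: HIT. Cache (old->new): [C M Z S D]
  23. access D: HIT. Cache (old->new): [C M Z S D]
Total: 17 hits, 6 misses, 1 evictions

Answer: MMMMHMHHHHHHMHHHHHHHHHH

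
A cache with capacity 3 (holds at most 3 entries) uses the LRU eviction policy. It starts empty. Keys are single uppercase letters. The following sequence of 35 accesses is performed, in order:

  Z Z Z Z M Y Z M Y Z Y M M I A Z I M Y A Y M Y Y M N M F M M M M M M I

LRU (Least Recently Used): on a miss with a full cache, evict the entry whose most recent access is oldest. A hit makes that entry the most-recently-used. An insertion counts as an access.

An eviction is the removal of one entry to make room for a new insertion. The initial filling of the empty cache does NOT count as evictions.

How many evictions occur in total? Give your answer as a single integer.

LRU simulation (capacity=3):
  1. access Z: MISS. Cache (LRU->MRU): [Z]
  2. access Z: HIT. Cache (LRU->MRU): [Z]
  3. access Z: HIT. Cache (LRU->MRU): [Z]
  4. access Z: HIT. Cache (LRU->MRU): [Z]
  5. access M: MISS. Cache (LRU->MRU): [Z M]
  6. access Y: MISS. Cache (LRU->MRU): [Z M Y]
  7. access Z: HIT. Cache (LRU->MRU): [M Y Z]
  8. access M: HIT. Cache (LRU->MRU): [Y Z M]
  9. access Y: HIT. Cache (LRU->MRU): [Z M Y]
  10. access Z: HIT. Cache (LRU->MRU): [M Y Z]
  11. access Y: HIT. Cache (LRU->MRU): [M Z Y]
  12. access M: HIT. Cache (LRU->MRU): [Z Y M]
  13. access M: HIT. Cache (LRU->MRU): [Z Y M]
  14. access I: MISS, evict Z. Cache (LRU->MRU): [Y M I]
  15. access A: MISS, evict Y. Cache (LRU->MRU): [M I A]
  16. access Z: MISS, evict M. Cache (LRU->MRU): [I A Z]
  17. access I: HIT. Cache (LRU->MRU): [A Z I]
  18. access M: MISS, evict A. Cache (LRU->MRU): [Z I M]
  19. access Y: MISS, evict Z. Cache (LRU->MRU): [I M Y]
  20. access A: MISS, evict I. Cache (LRU->MRU): [M Y A]
  21. access Y: HIT. Cache (LRU->MRU): [M A Y]
  22. access M: HIT. Cache (LRU->MRU): [A Y M]
  23. access Y: HIT. Cache (LRU->MRU): [A M Y]
  24. access Y: HIT. Cache (LRU->MRU): [A M Y]
  25. access M: HIT. Cache (LRU->MRU): [A Y M]
  26. access N: MISS, evict A. Cache (LRU->MRU): [Y M N]
  27. access M: HIT. Cache (LRU->MRU): [Y N M]
  28. access F: MISS, evict Y. Cache (LRU->MRU): [N M F]
  29. access M: HIT. Cache (LRU->MRU): [N F M]
  30. access M: HIT. Cache (LRU->MRU): [N F M]
  31. access M: HIT. Cache (LRU->MRU): [N F M]
  32. access M: HIT. Cache (LRU->MRU): [N F M]
  33. access M: HIT. Cache (LRU->MRU): [N F M]
  34. access M: HIT. Cache (LRU->MRU): [N F M]
  35. access I: MISS, evict N. Cache (LRU->MRU): [F M I]
Total: 23 hits, 12 misses, 9 evictions

Answer: 9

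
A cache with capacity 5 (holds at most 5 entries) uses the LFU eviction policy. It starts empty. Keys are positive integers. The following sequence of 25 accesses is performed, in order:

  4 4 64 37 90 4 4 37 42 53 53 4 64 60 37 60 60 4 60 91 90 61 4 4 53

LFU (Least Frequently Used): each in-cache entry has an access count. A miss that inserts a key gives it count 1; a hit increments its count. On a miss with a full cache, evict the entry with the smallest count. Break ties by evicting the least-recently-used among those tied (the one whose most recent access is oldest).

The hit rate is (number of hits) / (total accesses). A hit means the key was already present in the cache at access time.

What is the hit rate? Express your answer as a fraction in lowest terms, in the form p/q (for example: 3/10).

LFU simulation (capacity=5):
  1. access 4: MISS. Cache: [4(c=1)]
  2. access 4: HIT, count now 2. Cache: [4(c=2)]
  3. access 64: MISS. Cache: [64(c=1) 4(c=2)]
  4. access 37: MISS. Cache: [64(c=1) 37(c=1) 4(c=2)]
  5. access 90: MISS. Cache: [64(c=1) 37(c=1) 90(c=1) 4(c=2)]
  6. access 4: HIT, count now 3. Cache: [64(c=1) 37(c=1) 90(c=1) 4(c=3)]
  7. access 4: HIT, count now 4. Cache: [64(c=1) 37(c=1) 90(c=1) 4(c=4)]
  8. access 37: HIT, count now 2. Cache: [64(c=1) 90(c=1) 37(c=2) 4(c=4)]
  9. access 42: MISS. Cache: [64(c=1) 90(c=1) 42(c=1) 37(c=2) 4(c=4)]
  10. access 53: MISS, evict 64(c=1). Cache: [90(c=1) 42(c=1) 53(c=1) 37(c=2) 4(c=4)]
  11. access 53: HIT, count now 2. Cache: [90(c=1) 42(c=1) 37(c=2) 53(c=2) 4(c=4)]
  12. access 4: HIT, count now 5. Cache: [90(c=1) 42(c=1) 37(c=2) 53(c=2) 4(c=5)]
  13. access 64: MISS, evict 90(c=1). Cache: [42(c=1) 64(c=1) 37(c=2) 53(c=2) 4(c=5)]
  14. access 60: MISS, evict 42(c=1). Cache: [64(c=1) 60(c=1) 37(c=2) 53(c=2) 4(c=5)]
  15. access 37: HIT, count now 3. Cache: [64(c=1) 60(c=1) 53(c=2) 37(c=3) 4(c=5)]
  16. access 60: HIT, count now 2. Cache: [64(c=1) 53(c=2) 60(c=2) 37(c=3) 4(c=5)]
  17. access 60: HIT, count now 3. Cache: [64(c=1) 53(c=2) 37(c=3) 60(c=3) 4(c=5)]
  18. access 4: HIT, count now 6. Cache: [64(c=1) 53(c=2) 37(c=3) 60(c=3) 4(c=6)]
  19. access 60: HIT, count now 4. Cache: [64(c=1) 53(c=2) 37(c=3) 60(c=4) 4(c=6)]
  20. access 91: MISS, evict 64(c=1). Cache: [91(c=1) 53(c=2) 37(c=3) 60(c=4) 4(c=6)]
  21. access 90: MISS, evict 91(c=1). Cache: [90(c=1) 53(c=2) 37(c=3) 60(c=4) 4(c=6)]
  22. access 61: MISS, evict 90(c=1). Cache: [61(c=1) 53(c=2) 37(c=3) 60(c=4) 4(c=6)]
  23. access 4: HIT, count now 7. Cache: [61(c=1) 53(c=2) 37(c=3) 60(c=4) 4(c=7)]
  24. access 4: HIT, count now 8. Cache: [61(c=1) 53(c=2) 37(c=3) 60(c=4) 4(c=8)]
  25. access 53: HIT, count now 3. Cache: [61(c=1) 37(c=3) 53(c=3) 60(c=4) 4(c=8)]
Total: 14 hits, 11 misses, 6 evictions

Hit rate = 14/25

Answer: 14/25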